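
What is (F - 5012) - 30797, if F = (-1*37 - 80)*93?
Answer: -46690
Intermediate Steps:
F = -10881 (F = (-37 - 80)*93 = -117*93 = -10881)
(F - 5012) - 30797 = (-10881 - 5012) - 30797 = -15893 - 30797 = -46690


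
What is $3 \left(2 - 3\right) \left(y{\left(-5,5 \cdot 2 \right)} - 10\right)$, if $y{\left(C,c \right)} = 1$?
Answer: $27$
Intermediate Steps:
$3 \left(2 - 3\right) \left(y{\left(-5,5 \cdot 2 \right)} - 10\right) = 3 \left(2 - 3\right) \left(1 - 10\right) = 3 \left(-1\right) \left(-9\right) = \left(-3\right) \left(-9\right) = 27$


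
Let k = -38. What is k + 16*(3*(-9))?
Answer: -470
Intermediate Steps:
k + 16*(3*(-9)) = -38 + 16*(3*(-9)) = -38 + 16*(-27) = -38 - 432 = -470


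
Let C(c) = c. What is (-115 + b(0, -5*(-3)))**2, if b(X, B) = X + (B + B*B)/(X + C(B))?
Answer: 9801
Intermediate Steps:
b(X, B) = X + (B + B**2)/(B + X) (b(X, B) = X + (B + B*B)/(X + B) = X + (B + B**2)/(B + X))
(-115 + b(0, -5*(-3)))**2 = (-115 + (-5*(-3) + (-5*(-3))**2 + 0**2 - 5*(-3)*0)/(-5*(-3) + 0))**2 = (-115 + (15 + 15**2 + 0 + 15*0)/(15 + 0))**2 = (-115 + (15 + 225 + 0 + 0)/15)**2 = (-115 + (1/15)*240)**2 = (-115 + 16)**2 = (-99)**2 = 9801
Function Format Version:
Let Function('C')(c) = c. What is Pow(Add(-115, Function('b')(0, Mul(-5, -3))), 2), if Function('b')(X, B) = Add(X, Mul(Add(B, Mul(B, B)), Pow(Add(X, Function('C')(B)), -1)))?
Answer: 9801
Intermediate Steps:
Function('b')(X, B) = Add(X, Mul(Pow(Add(B, X), -1), Add(B, Pow(B, 2)))) (Function('b')(X, B) = Add(X, Mul(Add(B, Mul(B, B)), Pow(Add(X, B), -1))) = Add(X, Mul(Add(B, Pow(B, 2)), Pow(Add(B, X), -1))) = Add(X, Mul(Pow(Add(B, X), -1), Add(B, Pow(B, 2)))))
Pow(Add(-115, Function('b')(0, Mul(-5, -3))), 2) = Pow(Add(-115, Mul(Pow(Add(Mul(-5, -3), 0), -1), Add(Mul(-5, -3), Pow(Mul(-5, -3), 2), Pow(0, 2), Mul(Mul(-5, -3), 0)))), 2) = Pow(Add(-115, Mul(Pow(Add(15, 0), -1), Add(15, Pow(15, 2), 0, Mul(15, 0)))), 2) = Pow(Add(-115, Mul(Pow(15, -1), Add(15, 225, 0, 0))), 2) = Pow(Add(-115, Mul(Rational(1, 15), 240)), 2) = Pow(Add(-115, 16), 2) = Pow(-99, 2) = 9801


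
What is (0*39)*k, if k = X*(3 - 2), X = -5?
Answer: 0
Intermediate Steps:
k = -5 (k = -5*(3 - 2) = -5*1 = -5)
(0*39)*k = (0*39)*(-5) = 0*(-5) = 0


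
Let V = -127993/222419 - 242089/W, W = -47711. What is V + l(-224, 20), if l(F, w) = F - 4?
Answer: -2371759383984/10611832909 ≈ -223.50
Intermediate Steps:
l(F, w) = -4 + F
V = 47738519268/10611832909 (V = -127993/222419 - 242089/(-47711) = -127993*1/222419 - 242089*(-1/47711) = -127993/222419 + 242089/47711 = 47738519268/10611832909 ≈ 4.4986)
V + l(-224, 20) = 47738519268/10611832909 + (-4 - 224) = 47738519268/10611832909 - 228 = -2371759383984/10611832909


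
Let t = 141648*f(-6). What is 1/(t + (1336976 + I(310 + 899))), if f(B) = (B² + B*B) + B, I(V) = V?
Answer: 1/10686953 ≈ 9.3572e-8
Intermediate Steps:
f(B) = B + 2*B² (f(B) = (B² + B²) + B = 2*B² + B = B + 2*B²)
t = 9348768 (t = 141648*(-6*(1 + 2*(-6))) = 141648*(-6*(1 - 12)) = 141648*(-6*(-11)) = 141648*66 = 9348768)
1/(t + (1336976 + I(310 + 899))) = 1/(9348768 + (1336976 + (310 + 899))) = 1/(9348768 + (1336976 + 1209)) = 1/(9348768 + 1338185) = 1/10686953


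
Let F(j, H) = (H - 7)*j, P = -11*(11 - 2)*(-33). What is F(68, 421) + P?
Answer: 31419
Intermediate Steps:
P = 3267 (P = -11*9*(-33) = -99*(-33) = 3267)
F(j, H) = j*(-7 + H) (F(j, H) = (-7 + H)*j = j*(-7 + H))
F(68, 421) + P = 68*(-7 + 421) + 3267 = 68*414 + 3267 = 28152 + 3267 = 31419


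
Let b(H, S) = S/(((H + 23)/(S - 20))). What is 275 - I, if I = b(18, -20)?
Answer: 10475/41 ≈ 255.49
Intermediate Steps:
b(H, S) = S*(-20 + S)/(23 + H) (b(H, S) = S/(((23 + H)/(-20 + S))) = S*((-20 + S)/(23 + H)) = S*(-20 + S)/(23 + H))
I = 800/41 (I = -20*(-20 - 20)/(23 + 18) = -20*(-40)/41 = -20*1/41*(-40) = 800/41 ≈ 19.512)
275 - I = 275 - 1*800/41 = 275 - 800/41 = 10475/41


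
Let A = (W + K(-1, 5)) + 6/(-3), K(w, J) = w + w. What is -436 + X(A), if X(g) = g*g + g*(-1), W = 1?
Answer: -424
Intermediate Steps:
K(w, J) = 2*w
A = -3 (A = (1 + 2*(-1)) + 6/(-3) = (1 - 2) + 6*(-1/3) = -1 - 2 = -3)
X(g) = g**2 - g
-436 + X(A) = -436 - 3*(-1 - 3) = -436 - 3*(-4) = -436 + 12 = -424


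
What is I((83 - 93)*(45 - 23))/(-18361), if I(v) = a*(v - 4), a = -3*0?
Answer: 0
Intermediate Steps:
a = 0
I(v) = 0 (I(v) = 0*(v - 4) = 0*(-4 + v) = 0)
I((83 - 93)*(45 - 23))/(-18361) = 0/(-18361) = 0*(-1/18361) = 0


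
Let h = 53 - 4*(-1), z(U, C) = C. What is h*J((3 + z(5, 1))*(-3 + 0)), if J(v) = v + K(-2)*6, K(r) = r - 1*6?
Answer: -3420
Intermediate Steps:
K(r) = -6 + r (K(r) = r - 6 = -6 + r)
h = 57 (h = 53 - 1*(-4) = 53 + 4 = 57)
J(v) = -48 + v (J(v) = v + (-6 - 2)*6 = v - 8*6 = v - 48 = -48 + v)
h*J((3 + z(5, 1))*(-3 + 0)) = 57*(-48 + (3 + 1)*(-3 + 0)) = 57*(-48 + 4*(-3)) = 57*(-48 - 12) = 57*(-60) = -3420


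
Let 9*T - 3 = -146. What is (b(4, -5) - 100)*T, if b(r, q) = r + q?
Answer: 14443/9 ≈ 1604.8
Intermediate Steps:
T = -143/9 (T = 1/3 + (1/9)*(-146) = 1/3 - 146/9 = -143/9 ≈ -15.889)
b(r, q) = q + r
(b(4, -5) - 100)*T = ((-5 + 4) - 100)*(-143/9) = (-1 - 100)*(-143/9) = -101*(-143/9) = 14443/9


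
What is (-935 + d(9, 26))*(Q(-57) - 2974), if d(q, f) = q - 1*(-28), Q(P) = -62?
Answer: 2726328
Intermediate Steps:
d(q, f) = 28 + q (d(q, f) = q + 28 = 28 + q)
(-935 + d(9, 26))*(Q(-57) - 2974) = (-935 + (28 + 9))*(-62 - 2974) = (-935 + 37)*(-3036) = -898*(-3036) = 2726328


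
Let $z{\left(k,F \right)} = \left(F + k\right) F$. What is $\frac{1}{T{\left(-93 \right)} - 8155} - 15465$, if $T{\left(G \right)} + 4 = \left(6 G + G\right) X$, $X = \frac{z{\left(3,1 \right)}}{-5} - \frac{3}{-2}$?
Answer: $- \frac{1332263365}{86147} \approx -15465.0$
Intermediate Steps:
$z{\left(k,F \right)} = F \left(F + k\right)$
$X = \frac{7}{10}$ ($X = \frac{1 \left(1 + 3\right)}{-5} - \frac{3}{-2} = 1 \cdot 4 \left(- \frac{1}{5}\right) - - \frac{3}{2} = 4 \left(- \frac{1}{5}\right) + \frac{3}{2} = - \frac{4}{5} + \frac{3}{2} = \frac{7}{10} \approx 0.7$)
$T{\left(G \right)} = -4 + \frac{49 G}{10}$ ($T{\left(G \right)} = -4 + \left(6 G + G\right) \frac{7}{10} = -4 + 7 G \frac{7}{10} = -4 + \frac{49 G}{10}$)
$\frac{1}{T{\left(-93 \right)} - 8155} - 15465 = \frac{1}{\left(-4 + \frac{49}{10} \left(-93\right)\right) - 8155} - 15465 = \frac{1}{\left(-4 - \frac{4557}{10}\right) - 8155} - 15465 = \frac{1}{- \frac{4597}{10} - 8155} - 15465 = \frac{1}{- \frac{86147}{10}} - 15465 = - \frac{10}{86147} - 15465 = - \frac{1332263365}{86147}$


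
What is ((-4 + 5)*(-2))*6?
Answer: -12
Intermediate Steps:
((-4 + 5)*(-2))*6 = (1*(-2))*6 = -2*6 = -12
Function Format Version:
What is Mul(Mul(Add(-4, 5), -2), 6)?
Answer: -12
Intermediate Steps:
Mul(Mul(Add(-4, 5), -2), 6) = Mul(Mul(1, -2), 6) = Mul(-2, 6) = -12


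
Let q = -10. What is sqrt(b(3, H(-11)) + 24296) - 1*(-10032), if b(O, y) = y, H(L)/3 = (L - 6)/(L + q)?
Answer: 10032 + sqrt(1190623)/7 ≈ 10188.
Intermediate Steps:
H(L) = 3*(-6 + L)/(-10 + L) (H(L) = 3*((L - 6)/(L - 10)) = 3*((-6 + L)/(-10 + L)) = 3*(-6 + L)/(-10 + L))
sqrt(b(3, H(-11)) + 24296) - 1*(-10032) = sqrt(3*(-6 - 11)/(-10 - 11) + 24296) - 1*(-10032) = sqrt(3*(-17)/(-21) + 24296) + 10032 = sqrt(3*(-1/21)*(-17) + 24296) + 10032 = sqrt(17/7 + 24296) + 10032 = sqrt(170089/7) + 10032 = sqrt(1190623)/7 + 10032 = 10032 + sqrt(1190623)/7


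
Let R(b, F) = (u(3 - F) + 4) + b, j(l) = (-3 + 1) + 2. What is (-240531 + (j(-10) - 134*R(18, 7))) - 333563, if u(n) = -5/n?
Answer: -1154419/2 ≈ -5.7721e+5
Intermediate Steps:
j(l) = 0 (j(l) = -2 + 2 = 0)
R(b, F) = 4 + b - 5/(3 - F) (R(b, F) = (-5/(3 - F) + 4) + b = (4 - 5/(3 - F)) + b = 4 + b - 5/(3 - F))
(-240531 + (j(-10) - 134*R(18, 7))) - 333563 = (-240531 + (0 - 134*(5 + (-3 + 7)*(4 + 18))/(-3 + 7))) - 333563 = (-240531 + (0 - 134*(5 + 4*22)/4)) - 333563 = (-240531 + (0 - 67*(5 + 88)/2)) - 333563 = (-240531 + (0 - 67*93/2)) - 333563 = (-240531 + (0 - 134*93/4)) - 333563 = (-240531 + (0 - 6231/2)) - 333563 = (-240531 - 6231/2) - 333563 = -487293/2 - 333563 = -1154419/2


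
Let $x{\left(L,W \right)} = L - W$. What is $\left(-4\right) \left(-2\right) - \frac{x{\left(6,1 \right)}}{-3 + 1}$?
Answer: $\frac{21}{2} \approx 10.5$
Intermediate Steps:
$\left(-4\right) \left(-2\right) - \frac{x{\left(6,1 \right)}}{-3 + 1} = \left(-4\right) \left(-2\right) - \frac{6 - 1}{-3 + 1} = 8 - \frac{6 - 1}{-2} = 8 - 5 \left(- \frac{1}{2}\right) = 8 - - \frac{5}{2} = 8 + \frac{5}{2} = \frac{21}{2}$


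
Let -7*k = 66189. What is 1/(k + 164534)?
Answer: 7/1085549 ≈ 6.4483e-6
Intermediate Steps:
k = -66189/7 (k = -1/7*66189 = -66189/7 ≈ -9455.6)
1/(k + 164534) = 1/(-66189/7 + 164534) = 1/(1085549/7) = 7/1085549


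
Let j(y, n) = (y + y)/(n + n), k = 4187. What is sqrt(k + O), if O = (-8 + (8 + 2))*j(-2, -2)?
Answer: sqrt(4189) ≈ 64.723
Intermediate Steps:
j(y, n) = y/n (j(y, n) = (2*y)/((2*n)) = (2*y)*(1/(2*n)) = y/n)
O = 2 (O = (-8 + (8 + 2))*(-2/(-2)) = (-8 + 10)*(-2*(-1/2)) = 2*1 = 2)
sqrt(k + O) = sqrt(4187 + 2) = sqrt(4189)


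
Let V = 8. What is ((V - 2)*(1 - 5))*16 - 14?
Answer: -398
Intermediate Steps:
((V - 2)*(1 - 5))*16 - 14 = ((8 - 2)*(1 - 5))*16 - 14 = (6*(-4))*16 - 14 = -24*16 - 14 = -384 - 14 = -398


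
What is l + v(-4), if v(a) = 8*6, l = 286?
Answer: 334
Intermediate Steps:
v(a) = 48
l + v(-4) = 286 + 48 = 334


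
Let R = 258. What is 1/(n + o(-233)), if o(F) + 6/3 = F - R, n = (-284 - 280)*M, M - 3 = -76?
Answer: 1/40679 ≈ 2.4583e-5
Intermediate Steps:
M = -73 (M = 3 - 76 = -73)
n = 41172 (n = (-284 - 280)*(-73) = -564*(-73) = 41172)
o(F) = -260 + F (o(F) = -2 + (F - 1*258) = -2 + (F - 258) = -2 + (-258 + F) = -260 + F)
1/(n + o(-233)) = 1/(41172 + (-260 - 233)) = 1/(41172 - 493) = 1/40679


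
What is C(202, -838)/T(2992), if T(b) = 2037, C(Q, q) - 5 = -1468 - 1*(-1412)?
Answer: -17/679 ≈ -0.025037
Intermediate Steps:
C(Q, q) = -51 (C(Q, q) = 5 + (-1468 - 1*(-1412)) = 5 + (-1468 + 1412) = 5 - 56 = -51)
C(202, -838)/T(2992) = -51/2037 = -51*1/2037 = -17/679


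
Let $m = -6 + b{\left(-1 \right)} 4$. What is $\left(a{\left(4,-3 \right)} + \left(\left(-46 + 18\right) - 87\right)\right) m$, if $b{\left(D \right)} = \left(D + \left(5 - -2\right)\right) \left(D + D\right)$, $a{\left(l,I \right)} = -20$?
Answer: $7290$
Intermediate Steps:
$b{\left(D \right)} = 2 D \left(7 + D\right)$ ($b{\left(D \right)} = \left(D + \left(5 + 2\right)\right) 2 D = \left(D + 7\right) 2 D = \left(7 + D\right) 2 D = 2 D \left(7 + D\right)$)
$m = -54$ ($m = -6 + 2 \left(-1\right) \left(7 - 1\right) 4 = -6 + 2 \left(-1\right) 6 \cdot 4 = -6 - 48 = -54$)
$\left(a{\left(4,-3 \right)} + \left(\left(-46 + 18\right) - 87\right)\right) m = \left(-20 + \left(\left(-46 + 18\right) - 87\right)\right) \left(-54\right) = \left(-20 - 115\right) \left(-54\right) = \left(-135\right) \left(-54\right) = 7290$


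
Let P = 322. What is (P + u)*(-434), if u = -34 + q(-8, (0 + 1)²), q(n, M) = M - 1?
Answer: -124992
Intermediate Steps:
q(n, M) = -1 + M
u = -34 (u = -34 + (-1 + (0 + 1)²) = -34 + (-1 + 1²) = -34 + (-1 + 1) = -34 + 0 = -34)
(P + u)*(-434) = (322 - 34)*(-434) = 288*(-434) = -124992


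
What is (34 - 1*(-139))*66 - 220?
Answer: 11198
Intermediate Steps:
(34 - 1*(-139))*66 - 220 = (34 + 139)*66 - 220 = 173*66 - 220 = 11418 - 220 = 11198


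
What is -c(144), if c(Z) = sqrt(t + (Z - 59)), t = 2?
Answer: -sqrt(87) ≈ -9.3274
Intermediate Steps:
c(Z) = sqrt(-57 + Z) (c(Z) = sqrt(2 + (Z - 59)) = sqrt(2 + (-59 + Z)) = sqrt(-57 + Z))
-c(144) = -sqrt(-57 + 144) = -sqrt(87)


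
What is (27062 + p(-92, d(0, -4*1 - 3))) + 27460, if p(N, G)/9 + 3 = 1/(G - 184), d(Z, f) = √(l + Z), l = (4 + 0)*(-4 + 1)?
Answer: 461408751/8467 - 9*I*√3/16934 ≈ 54495.0 - 0.00092054*I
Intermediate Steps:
l = -12 (l = 4*(-3) = -12)
d(Z, f) = √(-12 + Z)
p(N, G) = -27 + 9/(-184 + G) (p(N, G) = -27 + 9/(G - 184) = -27 + 9/(-184 + G))
(27062 + p(-92, d(0, -4*1 - 3))) + 27460 = (27062 + 9*(553 - 3*√(-12 + 0))/(-184 + √(-12 + 0))) + 27460 = (27062 + 9*(553 - 6*I*√3)/(-184 + √(-12))) + 27460 = (27062 + 9*(553 - 6*I*√3)/(-184 + 2*I*√3)) + 27460 = 54522 + 9*(553 - 6*I*√3)/(-184 + 2*I*√3)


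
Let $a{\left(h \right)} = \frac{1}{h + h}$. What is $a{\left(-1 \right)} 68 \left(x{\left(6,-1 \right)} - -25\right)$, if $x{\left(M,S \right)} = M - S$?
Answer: $-1088$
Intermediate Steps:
$a{\left(h \right)} = \frac{1}{2 h}$
$a{\left(-1 \right)} 68 \left(x{\left(6,-1 \right)} - -25\right) = \frac{1}{2 \left(-1\right)} 68 \left(\left(6 - -1\right) - -25\right) = \frac{1}{2} \left(-1\right) 68 \left(\left(6 + 1\right) + 25\right) = \left(- \frac{1}{2}\right) 68 \left(7 + 25\right) = \left(-34\right) 32 = -1088$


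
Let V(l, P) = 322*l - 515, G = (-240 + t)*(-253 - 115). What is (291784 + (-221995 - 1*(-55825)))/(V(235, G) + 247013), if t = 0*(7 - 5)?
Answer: 62807/161084 ≈ 0.38990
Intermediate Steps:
t = 0 (t = 0*2 = 0)
G = 88320 (G = (-240 + 0)*(-253 - 115) = -240*(-368) = 88320)
V(l, P) = -515 + 322*l
(291784 + (-221995 - 1*(-55825)))/(V(235, G) + 247013) = (291784 + (-221995 - 1*(-55825)))/((-515 + 322*235) + 247013) = (291784 + (-221995 + 55825))/((-515 + 75670) + 247013) = (291784 - 166170)/(75155 + 247013) = 125614/322168 = 125614*(1/322168) = 62807/161084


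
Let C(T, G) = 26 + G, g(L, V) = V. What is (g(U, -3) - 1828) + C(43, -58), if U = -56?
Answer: -1863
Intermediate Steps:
(g(U, -3) - 1828) + C(43, -58) = (-3 - 1828) + (26 - 58) = -1831 - 32 = -1863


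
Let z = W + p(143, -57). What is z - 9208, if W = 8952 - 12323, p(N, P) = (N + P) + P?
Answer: -12550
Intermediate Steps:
p(N, P) = N + 2*P
W = -3371
z = -3342 (z = -3371 + (143 + 2*(-57)) = -3371 + (143 - 114) = -3371 + 29 = -3342)
z - 9208 = -3342 - 9208 = -12550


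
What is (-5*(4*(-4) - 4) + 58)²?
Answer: 24964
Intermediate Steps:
(-5*(4*(-4) - 4) + 58)² = (-5*(-16 - 4) + 58)² = (-5*(-20) + 58)² = (100 + 58)² = 158² = 24964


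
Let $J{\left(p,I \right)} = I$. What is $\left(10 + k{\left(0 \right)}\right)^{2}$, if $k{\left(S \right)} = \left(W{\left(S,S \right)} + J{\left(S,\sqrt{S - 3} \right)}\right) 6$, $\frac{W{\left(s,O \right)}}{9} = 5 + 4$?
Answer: $245908 + 5952 i \sqrt{3} \approx 2.4591 \cdot 10^{5} + 10309.0 i$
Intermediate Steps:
$W{\left(s,O \right)} = 81$ ($W{\left(s,O \right)} = 9 \left(5 + 4\right) = 9 \cdot 9 = 81$)
$k{\left(S \right)} = 486 + 6 \sqrt{-3 + S}$ ($k{\left(S \right)} = \left(81 + \sqrt{S - 3}\right) 6 = \left(81 + \sqrt{-3 + S}\right) 6 = 486 + 6 \sqrt{-3 + S}$)
$\left(10 + k{\left(0 \right)}\right)^{2} = \left(10 + \left(486 + 6 \sqrt{-3 + 0}\right)\right)^{2} = \left(10 + \left(486 + 6 \sqrt{-3}\right)\right)^{2} = \left(10 + \left(486 + 6 i \sqrt{3}\right)\right)^{2} = \left(496 + 6 i \sqrt{3}\right)^{2}$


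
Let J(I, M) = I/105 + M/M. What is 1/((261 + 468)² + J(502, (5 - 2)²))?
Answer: 105/55801912 ≈ 1.8817e-6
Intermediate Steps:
J(I, M) = 1 + I/105 (J(I, M) = I*(1/105) + 1 = I/105 + 1 = 1 + I/105)
1/((261 + 468)² + J(502, (5 - 2)²)) = 1/((261 + 468)² + (1 + (1/105)*502)) = 1/(729² + (1 + 502/105)) = 1/(531441 + 607/105) = 1/(55801912/105) = 105/55801912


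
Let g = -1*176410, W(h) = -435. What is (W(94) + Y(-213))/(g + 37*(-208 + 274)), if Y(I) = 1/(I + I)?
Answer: 185311/74110368 ≈ 0.0025005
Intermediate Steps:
Y(I) = 1/(2*I)
g = -176410
(W(94) + Y(-213))/(g + 37*(-208 + 274)) = (-435 + (1/2)/(-213))/(-176410 + 37*(-208 + 274)) = (-435 + (1/2)*(-1/213))/(-176410 + 37*66) = (-435 - 1/426)/(-176410 + 2442) = -185311/426/(-173968) = -185311/426*(-1/173968) = 185311/74110368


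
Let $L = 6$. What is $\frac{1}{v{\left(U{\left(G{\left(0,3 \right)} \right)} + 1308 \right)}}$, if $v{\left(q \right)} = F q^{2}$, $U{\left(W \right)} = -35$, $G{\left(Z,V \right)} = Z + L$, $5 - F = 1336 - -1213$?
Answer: $- \frac{1}{4122625776} \approx -2.4256 \cdot 10^{-10}$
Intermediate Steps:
$F = -2544$ ($F = 5 - \left(1336 - -1213\right) = 5 - \left(1336 + 1213\right) = 5 - 2549 = -2544$)
$G{\left(Z,V \right)} = 6 + Z$ ($G{\left(Z,V \right)} = Z + 6 = 6 + Z$)
$v{\left(q \right)} = - 2544 q^{2}$
$\frac{1}{v{\left(U{\left(G{\left(0,3 \right)} \right)} + 1308 \right)}} = \frac{1}{\left(-2544\right) \left(-35 + 1308\right)^{2}} = \frac{1}{\left(-2544\right) 1273^{2}} = \frac{1}{\left(-2544\right) 1620529} = \frac{1}{-4122625776} = - \frac{1}{4122625776}$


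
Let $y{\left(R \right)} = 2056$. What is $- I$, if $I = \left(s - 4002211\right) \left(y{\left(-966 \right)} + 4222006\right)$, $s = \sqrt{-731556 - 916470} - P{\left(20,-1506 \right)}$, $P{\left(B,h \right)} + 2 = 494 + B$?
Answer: $16907750120826 - 38016558 i \sqrt{20346} \approx 1.6908 \cdot 10^{13} - 5.4227 \cdot 10^{9} i$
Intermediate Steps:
$P{\left(B,h \right)} = 492 + B$ ($P{\left(B,h \right)} = -2 + \left(494 + B\right) = 492 + B$)
$s = -512 + 9 i \sqrt{20346}$ ($s = \sqrt{-731556 - 916470} - \left(492 + 20\right) = \sqrt{-1648026} - 512 = 9 i \sqrt{20346} - 512 = -512 + 9 i \sqrt{20346} \approx -512.0 + 1283.8 i$)
$I = -16907750120826 + 38016558 i \sqrt{20346}$ ($I = \left(\left(-512 + 9 i \sqrt{20346}\right) - 4002211\right) \left(2056 + 4222006\right) = \left(-4002723 + 9 i \sqrt{20346}\right) 4224062 = -16907750120826 + 38016558 i \sqrt{20346} \approx -1.6908 \cdot 10^{13} + 5.4227 \cdot 10^{9} i$)
$- I = - (-16907750120826 + 38016558 i \sqrt{20346}) = 16907750120826 - 38016558 i \sqrt{20346}$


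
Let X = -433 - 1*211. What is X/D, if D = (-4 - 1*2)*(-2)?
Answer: -161/3 ≈ -53.667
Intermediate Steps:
X = -644 (X = -433 - 211 = -644)
D = 12 (D = (-4 - 2)*(-2) = -6*(-2) = 12)
X/D = -644/12 = -644*1/12 = -161/3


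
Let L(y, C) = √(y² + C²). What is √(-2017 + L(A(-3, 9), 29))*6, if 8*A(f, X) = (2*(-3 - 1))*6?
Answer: 6*√(-2017 + √877) ≈ 267.48*I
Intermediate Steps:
A(f, X) = -6 (A(f, X) = ((2*(-3 - 1))*6)/8 = ((2*(-4))*6)/8 = (-8*6)/8 = (⅛)*(-48) = -6)
L(y, C) = √(C² + y²)
√(-2017 + L(A(-3, 9), 29))*6 = √(-2017 + √(29² + (-6)²))*6 = √(-2017 + √(841 + 36))*6 = √(-2017 + √877)*6 = 6*√(-2017 + √877)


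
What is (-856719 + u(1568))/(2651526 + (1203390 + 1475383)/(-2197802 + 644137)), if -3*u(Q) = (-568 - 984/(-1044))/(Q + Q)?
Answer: -544731282128593925/1685930065738029216 ≈ -0.32310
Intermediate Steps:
u(Q) = 24667/(261*Q) (u(Q) = -(-568 - 984/(-1044))/(3*(Q + Q)) = -(-568 - 984*(-1/1044))/(3*(2*Q)) = -(-568 + 82/87)*1/(2*Q)/3 = -(-49334)*1/(2*Q)/261 = -(-24667)/(261*Q) = 24667/(261*Q))
(-856719 + u(1568))/(2651526 + (1203390 + 1475383)/(-2197802 + 644137)) = (-856719 + (24667/261)/1568)/(2651526 + (1203390 + 1475383)/(-2197802 + 644137)) = (-856719 + (24667/261)*(1/1568))/(2651526 + 2678773/(-1553665)) = (-856719 + 24667/409248)/(2651526 + 2678773*(-1/1553665)) = -350610512645/(409248*(2651526 - 2678773/1553665)) = -350610512645/(409248*4119580464017/1553665) = -350610512645/409248*1553665/4119580464017 = -544731282128593925/1685930065738029216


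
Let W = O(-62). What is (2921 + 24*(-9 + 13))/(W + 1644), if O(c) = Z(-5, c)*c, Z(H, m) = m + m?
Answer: 3017/9332 ≈ 0.32330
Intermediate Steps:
Z(H, m) = 2*m
O(c) = 2*c**2 (O(c) = (2*c)*c = 2*c**2)
W = 7688 (W = 2*(-62)**2 = 2*3844 = 7688)
(2921 + 24*(-9 + 13))/(W + 1644) = (2921 + 24*(-9 + 13))/(7688 + 1644) = (2921 + 24*4)/9332 = (2921 + 96)*(1/9332) = 3017*(1/9332) = 3017/9332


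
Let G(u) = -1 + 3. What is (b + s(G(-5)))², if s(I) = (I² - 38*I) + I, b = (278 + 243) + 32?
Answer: 233289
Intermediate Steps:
G(u) = 2
b = 553 (b = 521 + 32 = 553)
s(I) = I² - 37*I
(b + s(G(-5)))² = (553 + 2*(-37 + 2))² = (553 + 2*(-35))² = (553 - 70)² = 483² = 233289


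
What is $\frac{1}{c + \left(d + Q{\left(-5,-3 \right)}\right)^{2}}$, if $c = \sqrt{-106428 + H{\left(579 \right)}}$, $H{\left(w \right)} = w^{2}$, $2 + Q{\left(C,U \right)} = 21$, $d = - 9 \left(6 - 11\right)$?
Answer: $\frac{4096}{16548403} - \frac{\sqrt{228813}}{16548403} \approx 0.00021861$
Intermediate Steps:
$d = 45$ ($d = \left(-9\right) \left(-5\right) = 45$)
$Q{\left(C,U \right)} = 19$ ($Q{\left(C,U \right)} = -2 + 21 = 19$)
$c = \sqrt{228813}$ ($c = \sqrt{-106428 + 579^{2}} = \sqrt{-106428 + 335241} = \sqrt{228813} \approx 478.34$)
$\frac{1}{c + \left(d + Q{\left(-5,-3 \right)}\right)^{2}} = \frac{1}{\sqrt{228813} + \left(45 + 19\right)^{2}} = \frac{1}{\sqrt{228813} + 64^{2}} = \frac{1}{\sqrt{228813} + 4096} = \frac{1}{4096 + \sqrt{228813}}$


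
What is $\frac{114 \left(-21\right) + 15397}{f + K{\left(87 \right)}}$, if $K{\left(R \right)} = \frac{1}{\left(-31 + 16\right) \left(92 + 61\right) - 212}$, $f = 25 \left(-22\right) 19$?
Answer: $- \frac{32598521}{26198151} \approx -1.2443$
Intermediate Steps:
$f = -10450$ ($f = \left(-550\right) 19 = -10450$)
$K{\left(R \right)} = - \frac{1}{2507}$ ($K{\left(R \right)} = \frac{1}{\left(-15\right) 153 - 212} = \frac{1}{-2295 - 212} = \frac{1}{-2507} = - \frac{1}{2507}$)
$\frac{114 \left(-21\right) + 15397}{f + K{\left(87 \right)}} = \frac{114 \left(-21\right) + 15397}{-10450 - \frac{1}{2507}} = \frac{-2394 + 15397}{- \frac{26198151}{2507}} = 13003 \left(- \frac{2507}{26198151}\right) = - \frac{32598521}{26198151}$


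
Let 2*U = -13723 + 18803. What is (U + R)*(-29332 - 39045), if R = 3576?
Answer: -418193732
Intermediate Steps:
U = 2540 (U = (-13723 + 18803)/2 = (½)*5080 = 2540)
(U + R)*(-29332 - 39045) = (2540 + 3576)*(-29332 - 39045) = 6116*(-68377) = -418193732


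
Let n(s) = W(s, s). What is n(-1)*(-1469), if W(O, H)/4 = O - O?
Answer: 0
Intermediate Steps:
W(O, H) = 0 (W(O, H) = 4*(O - O) = 4*0 = 0)
n(s) = 0
n(-1)*(-1469) = 0*(-1469) = 0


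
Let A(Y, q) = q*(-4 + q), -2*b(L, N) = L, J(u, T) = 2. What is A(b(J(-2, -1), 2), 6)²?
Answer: 144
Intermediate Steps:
b(L, N) = -L/2
A(b(J(-2, -1), 2), 6)² = (6*(-4 + 6))² = (6*2)² = 12² = 144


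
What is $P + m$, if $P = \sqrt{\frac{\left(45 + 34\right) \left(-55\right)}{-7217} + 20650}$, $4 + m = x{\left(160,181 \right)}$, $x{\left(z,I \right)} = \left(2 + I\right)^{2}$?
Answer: $33485 + \frac{\sqrt{1075588445715}}{7217} \approx 33629.0$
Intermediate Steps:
$m = 33485$ ($m = -4 + \left(2 + 181\right)^{2} = -4 + 183^{2} = -4 + 33489 = 33485$)
$P = \frac{\sqrt{1075588445715}}{7217}$ ($P = \sqrt{79 \left(-55\right) \left(- \frac{1}{7217}\right) + 20650} = \sqrt{\left(-4345\right) \left(- \frac{1}{7217}\right) + 20650} = \sqrt{\frac{4345}{7217} + 20650} = \sqrt{\frac{149035395}{7217}} = \frac{\sqrt{1075588445715}}{7217} \approx 143.7$)
$P + m = \frac{\sqrt{1075588445715}}{7217} + 33485 = 33485 + \frac{\sqrt{1075588445715}}{7217}$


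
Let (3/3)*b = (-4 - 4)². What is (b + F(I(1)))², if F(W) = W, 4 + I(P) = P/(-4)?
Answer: 57121/16 ≈ 3570.1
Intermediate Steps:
b = 64 (b = (-4 - 4)² = (-8)² = 64)
I(P) = -4 - P/4 (I(P) = -4 + P/(-4) = -4 + P*(-¼) = -4 - P/4)
(b + F(I(1)))² = (64 + (-4 - ¼*1))² = (64 + (-4 - ¼))² = (64 - 17/4)² = (239/4)² = 57121/16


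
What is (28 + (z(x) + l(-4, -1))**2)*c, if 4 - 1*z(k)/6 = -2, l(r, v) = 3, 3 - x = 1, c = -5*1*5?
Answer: -38725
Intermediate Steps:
c = -25 (c = -5*5 = -25)
x = 2 (x = 3 - 1*1 = 3 - 1 = 2)
z(k) = 36 (z(k) = 24 - 6*(-2) = 24 + 12 = 36)
(28 + (z(x) + l(-4, -1))**2)*c = (28 + (36 + 3)**2)*(-25) = (28 + 39**2)*(-25) = (28 + 1521)*(-25) = 1549*(-25) = -38725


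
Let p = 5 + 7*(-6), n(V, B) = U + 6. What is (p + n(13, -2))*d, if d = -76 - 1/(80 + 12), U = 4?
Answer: 188811/92 ≈ 2052.3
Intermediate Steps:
n(V, B) = 10 (n(V, B) = 4 + 6 = 10)
d = -6993/92 (d = -76 - 1/92 = -6993/92 ≈ -76.011)
p = -37 (p = 5 - 42 = -37)
(p + n(13, -2))*d = (-37 + 10)*(-6993/92) = -27*(-6993/92) = 188811/92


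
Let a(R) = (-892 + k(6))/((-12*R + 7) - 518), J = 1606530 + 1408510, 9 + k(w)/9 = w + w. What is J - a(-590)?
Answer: 19805798625/6569 ≈ 3.0150e+6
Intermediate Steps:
k(w) = -81 + 18*w (k(w) = -81 + 9*(w + w) = -81 + 9*(2*w) = -81 + 18*w)
J = 3015040
a(R) = -865/(-511 - 12*R) (a(R) = (-892 + (-81 + 18*6))/((-12*R + 7) - 518) = (-892 + (-81 + 108))/((7 - 12*R) - 518) = (-892 + 27)/(-511 - 12*R) = -865/(-511 - 12*R))
J - a(-590) = 3015040 - 865/(511 + 12*(-590)) = 3015040 - 865/(511 - 7080) = 3015040 - 865/(-6569) = 3015040 - 865*(-1)/6569 = 3015040 - 1*(-865/6569) = 3015040 + 865/6569 = 19805798625/6569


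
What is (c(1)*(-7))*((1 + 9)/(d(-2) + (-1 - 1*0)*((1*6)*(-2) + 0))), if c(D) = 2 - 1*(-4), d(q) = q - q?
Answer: -35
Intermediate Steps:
d(q) = 0
c(D) = 6 (c(D) = 2 + 4 = 6)
(c(1)*(-7))*((1 + 9)/(d(-2) + (-1 - 1*0)*((1*6)*(-2) + 0))) = (6*(-7))*((1 + 9)/(0 + (-1 - 1*0)*((1*6)*(-2) + 0))) = -420/(0 + (-1 + 0)*(6*(-2) + 0)) = -420/(0 - (-12 + 0)) = -420/(0 - 1*(-12)) = -420/(0 + 12) = -420/12 = -42*⅚ = -35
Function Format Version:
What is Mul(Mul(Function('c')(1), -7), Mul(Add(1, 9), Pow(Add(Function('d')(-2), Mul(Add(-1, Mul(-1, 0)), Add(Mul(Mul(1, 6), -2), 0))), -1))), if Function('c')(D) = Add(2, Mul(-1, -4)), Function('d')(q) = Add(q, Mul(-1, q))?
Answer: -35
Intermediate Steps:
Function('d')(q) = 0
Function('c')(D) = 6 (Function('c')(D) = Add(2, 4) = 6)
Mul(Mul(Function('c')(1), -7), Mul(Add(1, 9), Pow(Add(Function('d')(-2), Mul(Add(-1, Mul(-1, 0)), Add(Mul(Mul(1, 6), -2), 0))), -1))) = Mul(Mul(6, -7), Mul(Add(1, 9), Pow(Add(0, Mul(Add(-1, Mul(-1, 0)), Add(Mul(Mul(1, 6), -2), 0))), -1))) = Mul(-42, Mul(10, Pow(Add(0, Mul(Add(-1, 0), Add(Mul(6, -2), 0))), -1))) = Mul(-42, Mul(10, Pow(Add(0, Mul(-1, Add(-12, 0))), -1))) = Mul(-42, Mul(10, Pow(Add(0, Mul(-1, -12)), -1))) = Mul(-42, Mul(10, Pow(Add(0, 12), -1))) = Mul(-42, Mul(10, Pow(12, -1))) = Mul(-42, Mul(10, Rational(1, 12))) = Mul(-42, Rational(5, 6)) = -35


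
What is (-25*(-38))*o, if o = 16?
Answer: 15200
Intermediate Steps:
(-25*(-38))*o = -25*(-38)*16 = 950*16 = 15200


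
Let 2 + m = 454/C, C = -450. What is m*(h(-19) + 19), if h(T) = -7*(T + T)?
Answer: -12863/15 ≈ -857.53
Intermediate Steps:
h(T) = -14*T
m = -677/225 (m = -2 + 454/(-450) = -2 + 454*(-1/450) = -2 - 227/225 = -677/225 ≈ -3.0089)
m*(h(-19) + 19) = -677*(-14*(-19) + 19)/225 = -677*(266 + 19)/225 = -677/225*285 = -12863/15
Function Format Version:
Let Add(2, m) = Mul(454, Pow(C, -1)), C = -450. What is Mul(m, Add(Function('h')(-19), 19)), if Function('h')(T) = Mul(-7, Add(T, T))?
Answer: Rational(-12863, 15) ≈ -857.53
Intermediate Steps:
Function('h')(T) = Mul(-14, T) (Function('h')(T) = Mul(-7, Mul(2, T)) = Mul(-14, T))
m = Rational(-677, 225) (m = Add(-2, Mul(454, Pow(-450, -1))) = Add(-2, Mul(454, Rational(-1, 450))) = Add(-2, Rational(-227, 225)) = Rational(-677, 225) ≈ -3.0089)
Mul(m, Add(Function('h')(-19), 19)) = Mul(Rational(-677, 225), Add(Mul(-14, -19), 19)) = Mul(Rational(-677, 225), Add(266, 19)) = Mul(Rational(-677, 225), 285) = Rational(-12863, 15)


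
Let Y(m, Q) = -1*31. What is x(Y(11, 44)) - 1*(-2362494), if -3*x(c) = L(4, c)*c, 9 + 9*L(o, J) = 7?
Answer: 63787276/27 ≈ 2.3625e+6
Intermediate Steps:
L(o, J) = -2/9 (L(o, J) = -1 + (1/9)*7 = -1 + 7/9 = -2/9)
Y(m, Q) = -31
x(c) = 2*c/27 (x(c) = -(-2)*c/27 = 2*c/27)
x(Y(11, 44)) - 1*(-2362494) = (2/27)*(-31) - 1*(-2362494) = -62/27 + 2362494 = 63787276/27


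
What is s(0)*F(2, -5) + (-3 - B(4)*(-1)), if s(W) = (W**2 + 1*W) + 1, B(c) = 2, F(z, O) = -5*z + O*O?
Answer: 14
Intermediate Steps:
F(z, O) = O**2 - 5*z (F(z, O) = -5*z + O**2 = O**2 - 5*z)
s(W) = 1 + W + W**2 (s(W) = (W**2 + W) + 1 = (W + W**2) + 1 = 1 + W + W**2)
s(0)*F(2, -5) + (-3 - B(4)*(-1)) = (1 + 0 + 0**2)*((-5)**2 - 5*2) + (-3 - 2*(-1)) = (1 + 0 + 0)*(25 - 10) + (-3 - 1*(-2)) = 1*15 + (-3 + 2) = 15 - 1 = 14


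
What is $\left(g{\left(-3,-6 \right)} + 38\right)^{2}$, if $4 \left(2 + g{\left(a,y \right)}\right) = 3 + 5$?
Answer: $1444$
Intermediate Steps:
$g{\left(a,y \right)} = 0$ ($g{\left(a,y \right)} = -2 + \frac{3 + 5}{4} = -2 + \frac{1}{4} \cdot 8 = -2 + 2 = 0$)
$\left(g{\left(-3,-6 \right)} + 38\right)^{2} = \left(0 + 38\right)^{2} = 38^{2} = 1444$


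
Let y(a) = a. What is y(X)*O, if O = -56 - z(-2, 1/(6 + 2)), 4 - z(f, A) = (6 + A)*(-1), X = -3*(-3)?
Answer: -4761/8 ≈ -595.13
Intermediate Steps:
X = 9
z(f, A) = 10 + A (z(f, A) = 4 - (6 + A)*(-1) = 4 - (-6 - A) = 4 + (6 + A) = 10 + A)
O = -529/8 (O = -56 - (10 + 1/(6 + 2)) = -56 - (10 + 1/8) = -56 - (10 + ⅛) = -56 - 1*81/8 = -56 - 81/8 = -529/8 ≈ -66.125)
y(X)*O = 9*(-529/8) = -4761/8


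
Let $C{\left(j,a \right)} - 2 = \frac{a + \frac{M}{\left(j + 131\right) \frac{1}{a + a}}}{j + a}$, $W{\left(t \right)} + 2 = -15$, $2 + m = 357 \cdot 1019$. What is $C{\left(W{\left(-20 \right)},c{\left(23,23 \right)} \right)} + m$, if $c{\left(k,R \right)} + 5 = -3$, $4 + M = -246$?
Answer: $\frac{518389231}{1425} \approx 3.6378 \cdot 10^{5}$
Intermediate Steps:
$M = -250$ ($M = -4 - 246 = -250$)
$c{\left(k,R \right)} = -8$ ($c{\left(k,R \right)} = -5 - 3 = -8$)
$m = 363781$ ($m = -2 + 357 \cdot 1019 = -2 + 363783 = 363781$)
$W{\left(t \right)} = -17$ ($W{\left(t \right)} = -2 - 15 = -17$)
$C{\left(j,a \right)} = 2 + \frac{a - \frac{500 a}{131 + j}}{a + j}$ ($C{\left(j,a \right)} = 2 + \frac{a - \frac{250}{\left(j + 131\right) \frac{1}{a + a}}}{j + a} = 2 + \frac{a - \frac{250}{\left(131 + j\right) \frac{1}{2 a}}}{a + j} = 2 + \frac{a - \frac{250}{\frac{1}{2} \frac{1}{a} \left(131 + j\right)}}{a + j} = 2 + \frac{a - 250 \frac{2 a}{131 + j}}{a + j} = 2 + \frac{a - \frac{500 a}{131 + j}}{a + j}$)
$C{\left(W{\left(-20 \right)},c{\left(23,23 \right)} \right)} + m = \frac{\left(-107\right) \left(-8\right) + 2 \left(-17\right)^{2} + 262 \left(-17\right) + 3 \left(-8\right) \left(-17\right)}{\left(-17\right)^{2} + 131 \left(-8\right) + 131 \left(-17\right) - -136} + 363781 = \frac{856 + 2 \cdot 289 - 4454 + 408}{289 - 1048 - 2227 + 136} + 363781 = \frac{856 + 578 - 4454 + 408}{-2850} + 363781 = \left(- \frac{1}{2850}\right) \left(-2612\right) + 363781 = \frac{1306}{1425} + 363781 = \frac{518389231}{1425}$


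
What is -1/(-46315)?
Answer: 1/46315 ≈ 2.1591e-5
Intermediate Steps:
-1/(-46315) = -1*(-1/46315) = 1/46315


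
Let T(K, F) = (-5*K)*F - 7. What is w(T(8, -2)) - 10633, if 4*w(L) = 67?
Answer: -42465/4 ≈ -10616.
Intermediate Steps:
T(K, F) = -7 - 5*F*K (T(K, F) = -5*F*K - 7 = -7 - 5*F*K)
w(L) = 67/4 (w(L) = (1/4)*67 = 67/4)
w(T(8, -2)) - 10633 = 67/4 - 10633 = -42465/4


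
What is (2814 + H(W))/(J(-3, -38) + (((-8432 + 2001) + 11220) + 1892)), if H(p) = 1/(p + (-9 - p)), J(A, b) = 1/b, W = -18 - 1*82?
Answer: 962350/2284893 ≈ 0.42118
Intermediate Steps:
W = -100 (W = -18 - 82 = -100)
H(p) = -⅑ (H(p) = 1/(-9) = -⅑)
(2814 + H(W))/(J(-3, -38) + (((-8432 + 2001) + 11220) + 1892)) = (2814 - ⅑)/(1/(-38) + (((-8432 + 2001) + 11220) + 1892)) = 25325/(9*(-1/38 + ((-6431 + 11220) + 1892))) = 25325/(9*(-1/38 + (4789 + 1892))) = 25325/(9*(-1/38 + 6681)) = 25325/(9*(253877/38)) = (25325/9)*(38/253877) = 962350/2284893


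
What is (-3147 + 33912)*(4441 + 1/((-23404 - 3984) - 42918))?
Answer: 9605723492925/70306 ≈ 1.3663e+8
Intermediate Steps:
(-3147 + 33912)*(4441 + 1/((-23404 - 3984) - 42918)) = 30765*(4441 + 1/(-27388 - 42918)) = 30765*(4441 + 1/(-70306)) = 30765*(4441 - 1/70306) = 30765*(312228945/70306) = 9605723492925/70306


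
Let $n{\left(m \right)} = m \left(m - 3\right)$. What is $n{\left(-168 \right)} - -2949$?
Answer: $31677$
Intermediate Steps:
$n{\left(m \right)} = m \left(-3 + m\right)$
$n{\left(-168 \right)} - -2949 = - 168 \left(-3 - 168\right) - -2949 = \left(-168\right) \left(-171\right) + 2949 = 28728 + 2949 = 31677$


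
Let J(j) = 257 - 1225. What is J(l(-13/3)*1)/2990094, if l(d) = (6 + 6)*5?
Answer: -484/1495047 ≈ -0.00032374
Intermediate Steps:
l(d) = 60 (l(d) = 12*5 = 60)
J(j) = -968
J(l(-13/3)*1)/2990094 = -968/2990094 = -968*1/2990094 = -484/1495047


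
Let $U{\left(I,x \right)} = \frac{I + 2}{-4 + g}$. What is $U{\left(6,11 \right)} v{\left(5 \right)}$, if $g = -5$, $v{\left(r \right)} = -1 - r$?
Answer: $\frac{16}{3} \approx 5.3333$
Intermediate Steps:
$U{\left(I,x \right)} = - \frac{2}{9} - \frac{I}{9}$ ($U{\left(I,x \right)} = \frac{I + 2}{-4 - 5} = \frac{2 + I}{-9} = \left(2 + I\right) \left(- \frac{1}{9}\right) = - \frac{2}{9} - \frac{I}{9}$)
$U{\left(6,11 \right)} v{\left(5 \right)} = \left(- \frac{2}{9} - \frac{2}{3}\right) \left(-1 - 5\right) = \left(- \frac{8}{9}\right) \left(-6\right) = \frac{16}{3}$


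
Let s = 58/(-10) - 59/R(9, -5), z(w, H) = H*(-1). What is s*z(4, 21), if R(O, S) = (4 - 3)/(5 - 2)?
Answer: 19194/5 ≈ 3838.8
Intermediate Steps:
R(O, S) = ⅓ (R(O, S) = 1/3 = 1*(⅓) = ⅓)
z(w, H) = -H
s = -914/5 (s = 58/(-10) - 59/⅓ = 58*(-⅒) - 59*3 = -29/5 - 177 = -914/5 ≈ -182.80)
s*z(4, 21) = -(-914)*21/5 = -914/5*(-21) = 19194/5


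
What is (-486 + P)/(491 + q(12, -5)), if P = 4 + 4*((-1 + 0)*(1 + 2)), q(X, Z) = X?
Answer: -494/503 ≈ -0.98211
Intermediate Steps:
P = -8 (P = 4 + 4*(-1*3) = 4 + 4*(-3) = 4 - 12 = -8)
(-486 + P)/(491 + q(12, -5)) = (-486 - 8)/(491 + 12) = -494/503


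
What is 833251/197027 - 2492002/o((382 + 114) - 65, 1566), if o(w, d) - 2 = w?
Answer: -490630880371/85312691 ≈ -5751.0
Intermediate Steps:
o(w, d) = 2 + w
833251/197027 - 2492002/o((382 + 114) - 65, 1566) = 833251/197027 - 2492002/(2 + ((382 + 114) - 65)) = 833251*(1/197027) - 2492002/(2 + (496 - 65)) = 833251/197027 - 2492002/(2 + 431) = 833251/197027 - 2492002/433 = -490630880371/85312691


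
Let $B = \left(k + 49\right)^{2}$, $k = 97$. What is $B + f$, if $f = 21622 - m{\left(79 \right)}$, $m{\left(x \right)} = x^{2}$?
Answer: $36697$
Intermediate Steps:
$B = 21316$ ($B = \left(97 + 49\right)^{2} = 146^{2} = 21316$)
$f = 15381$ ($f = 21622 - 79^{2} = 21622 - 6241 = 15381$)
$B + f = 21316 + 15381 = 36697$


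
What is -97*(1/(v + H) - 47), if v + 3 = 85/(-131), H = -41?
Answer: 26678298/5849 ≈ 4561.2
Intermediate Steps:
v = -478/131 (v = -3 + 85/(-131) = -3 + 85*(-1/131) = -3 - 85/131 = -478/131 ≈ -3.6489)
-97*(1/(v + H) - 47) = -97*(1/(-478/131 - 41) - 47) = -97*(1/(-5849/131) - 47) = -97*(-131/5849 - 47) = -97*(-275034/5849) = 26678298/5849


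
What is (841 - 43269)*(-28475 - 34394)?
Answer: 2667405932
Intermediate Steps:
(841 - 43269)*(-28475 - 34394) = -42428*(-62869) = 2667405932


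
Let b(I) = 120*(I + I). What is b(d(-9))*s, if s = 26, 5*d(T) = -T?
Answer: 11232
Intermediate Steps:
d(T) = -T/5 (d(T) = (-T)/5 = -T/5)
b(I) = 240*I (b(I) = 120*(2*I) = 240*I)
b(d(-9))*s = (240*(-⅕*(-9)))*26 = (240*(9/5))*26 = 432*26 = 11232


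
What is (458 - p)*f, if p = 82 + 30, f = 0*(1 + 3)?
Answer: 0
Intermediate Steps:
f = 0 (f = 0*4 = 0)
p = 112
(458 - p)*f = (458 - 1*112)*0 = (458 - 112)*0 = 346*0 = 0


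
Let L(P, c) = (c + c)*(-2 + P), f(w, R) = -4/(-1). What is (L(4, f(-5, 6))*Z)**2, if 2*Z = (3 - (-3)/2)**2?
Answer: 26244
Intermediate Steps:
f(w, R) = 4 (f(w, R) = -4*(-1) = 4)
L(P, c) = 2*c*(-2 + P) (L(P, c) = (2*c)*(-2 + P) = 2*c*(-2 + P))
Z = 81/8 (Z = (3 - (-3)/2)**2/2 = (3 - 1*(-3/2))**2/2 = (3 + 3/2)**2/2 = (9/2)**2/2 = (1/2)*(81/4) = 81/8 ≈ 10.125)
(L(4, f(-5, 6))*Z)**2 = ((2*4*(-2 + 4))*(81/8))**2 = ((2*4*2)*(81/8))**2 = (16*(81/8))**2 = 162**2 = 26244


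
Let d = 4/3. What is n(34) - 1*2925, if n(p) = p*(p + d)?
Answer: -5171/3 ≈ -1723.7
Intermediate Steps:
d = 4/3 (d = 4*(⅓) = 4/3 ≈ 1.3333)
n(p) = p*(4/3 + p) (n(p) = p*(p + 4/3) = p*(4/3 + p))
n(34) - 1*2925 = (⅓)*34*(4 + 3*34) - 1*2925 = (⅓)*34*(4 + 102) - 2925 = (⅓)*34*106 - 2925 = 3604/3 - 2925 = -5171/3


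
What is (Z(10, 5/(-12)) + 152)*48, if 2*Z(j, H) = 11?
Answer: 7560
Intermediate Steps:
Z(j, H) = 11/2 (Z(j, H) = (½)*11 = 11/2)
(Z(10, 5/(-12)) + 152)*48 = (11/2 + 152)*48 = (315/2)*48 = 7560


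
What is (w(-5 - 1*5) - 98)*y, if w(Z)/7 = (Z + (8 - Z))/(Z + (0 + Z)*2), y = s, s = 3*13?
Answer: -19474/5 ≈ -3894.8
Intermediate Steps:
s = 39
y = 39
w(Z) = 56/(3*Z) (w(Z) = 7*((Z + (8 - Z))/(Z + (0 + Z)*2)) = 7*(8/(Z + Z*2)) = 7*(8/(Z + 2*Z)) = 7*(8/((3*Z))) = 7*(8*(1/(3*Z))) = 7*(8/(3*Z)) = 56/(3*Z))
(w(-5 - 1*5) - 98)*y = (56/(3*(-5 - 1*5)) - 98)*39 = (56/(3*(-5 - 5)) - 98)*39 = ((56/3)/(-10) - 98)*39 = ((56/3)*(-⅒) - 98)*39 = (-28/15 - 98)*39 = -1498/15*39 = -19474/5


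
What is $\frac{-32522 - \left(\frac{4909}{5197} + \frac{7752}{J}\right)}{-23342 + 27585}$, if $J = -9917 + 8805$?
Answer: $- \frac{23488986384}{3065071069} \approx -7.6634$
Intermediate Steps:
$J = -1112$
$\frac{-32522 - \left(\frac{4909}{5197} + \frac{7752}{J}\right)}{-23342 + 27585} = \frac{-32522 - \left(- \frac{969}{139} + \frac{4909}{5197}\right)}{-23342 + 27585} = \frac{-32522 - - \frac{4353542}{722383}}{4243} = \left(-32522 + \left(\frac{969}{139} - \frac{4909}{5197}\right)\right) \frac{1}{4243} = \left(-32522 + \frac{4353542}{722383}\right) \frac{1}{4243} = \left(- \frac{23488986384}{722383}\right) \frac{1}{4243} = - \frac{23488986384}{3065071069}$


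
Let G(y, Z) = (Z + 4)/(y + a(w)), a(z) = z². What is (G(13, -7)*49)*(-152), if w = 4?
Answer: 22344/29 ≈ 770.48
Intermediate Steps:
G(y, Z) = (4 + Z)/(16 + y) (G(y, Z) = (Z + 4)/(y + 4²) = (4 + Z)/(y + 16) = (4 + Z)/(16 + y))
(G(13, -7)*49)*(-152) = (((4 - 7)/(16 + 13))*49)*(-152) = ((-3/29)*49)*(-152) = (((1/29)*(-3))*49)*(-152) = -3/29*49*(-152) = -147/29*(-152) = 22344/29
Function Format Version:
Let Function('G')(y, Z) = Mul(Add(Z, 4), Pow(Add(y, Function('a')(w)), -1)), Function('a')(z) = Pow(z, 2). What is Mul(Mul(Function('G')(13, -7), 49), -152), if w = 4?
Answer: Rational(22344, 29) ≈ 770.48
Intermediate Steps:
Function('G')(y, Z) = Mul(Pow(Add(16, y), -1), Add(4, Z)) (Function('G')(y, Z) = Mul(Add(Z, 4), Pow(Add(y, Pow(4, 2)), -1)) = Mul(Add(4, Z), Pow(Add(y, 16), -1)) = Mul(Add(4, Z), Pow(Add(16, y), -1)) = Mul(Pow(Add(16, y), -1), Add(4, Z)))
Mul(Mul(Function('G')(13, -7), 49), -152) = Mul(Mul(Mul(Pow(Add(16, 13), -1), Add(4, -7)), 49), -152) = Mul(Mul(Mul(Pow(29, -1), -3), 49), -152) = Mul(Mul(Mul(Rational(1, 29), -3), 49), -152) = Mul(Mul(Rational(-3, 29), 49), -152) = Mul(Rational(-147, 29), -152) = Rational(22344, 29)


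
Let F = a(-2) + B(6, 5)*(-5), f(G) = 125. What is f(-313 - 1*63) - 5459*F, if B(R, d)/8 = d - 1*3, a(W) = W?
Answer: 447763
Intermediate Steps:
B(R, d) = -24 + 8*d (B(R, d) = 8*(d - 1*3) = 8*(d - 3) = 8*(-3 + d) = -24 + 8*d)
F = -82 (F = -2 + (-24 + 8*5)*(-5) = -2 + (-24 + 40)*(-5) = -2 + 16*(-5) = -2 - 80 = -82)
f(-313 - 1*63) - 5459*F = 125 - 5459*(-82) = 125 - 1*(-447638) = 125 + 447638 = 447763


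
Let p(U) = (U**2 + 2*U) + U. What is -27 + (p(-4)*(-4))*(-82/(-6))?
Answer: -737/3 ≈ -245.67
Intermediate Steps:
p(U) = U**2 + 3*U
-27 + (p(-4)*(-4))*(-82/(-6)) = -27 + (-4*(3 - 4)*(-4))*(-82/(-6)) = -27 + (-4*(-1)*(-4))*(-82*(-1/6)) = -27 + (4*(-4))*(41/3) = -27 - 16*41/3 = -27 - 656/3 = -737/3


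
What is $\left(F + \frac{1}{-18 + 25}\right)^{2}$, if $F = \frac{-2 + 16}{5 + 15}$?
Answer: $\frac{3481}{4900} \approx 0.71041$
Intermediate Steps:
$F = \frac{7}{10}$ ($F = \frac{14}{20} = 14 \cdot \frac{1}{20} = \frac{7}{10} \approx 0.7$)
$\left(F + \frac{1}{-18 + 25}\right)^{2} = \left(\frac{7}{10} + \frac{1}{-18 + 25}\right)^{2} = \left(\frac{7}{10} + \frac{1}{7}\right)^{2} = \left(\frac{59}{70}\right)^{2} = \frac{3481}{4900}$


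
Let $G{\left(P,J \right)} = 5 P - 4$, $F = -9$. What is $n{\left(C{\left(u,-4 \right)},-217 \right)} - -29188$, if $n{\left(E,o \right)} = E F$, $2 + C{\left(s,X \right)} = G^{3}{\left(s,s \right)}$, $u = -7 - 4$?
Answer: $1877617$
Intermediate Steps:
$u = -11$ ($u = -7 - 4 = -11$)
$G{\left(P,J \right)} = -4 + 5 P$
$C{\left(s,X \right)} = -2 + \left(-4 + 5 s\right)^{3}$
$n{\left(E,o \right)} = - 9 E$ ($n{\left(E,o \right)} = E \left(-9\right) = - 9 E$)
$n{\left(C{\left(u,-4 \right)},-217 \right)} - -29188 = - 9 \left(-2 + \left(-4 + 5 \left(-11\right)\right)^{3}\right) - -29188 = - 9 \left(-2 + \left(-4 - 55\right)^{3}\right) + 29188 = - 9 \left(-2 + \left(-59\right)^{3}\right) + 29188 = - 9 \left(-2 - 205379\right) + 29188 = \left(-9\right) \left(-205381\right) + 29188 = 1848429 + 29188 = 1877617$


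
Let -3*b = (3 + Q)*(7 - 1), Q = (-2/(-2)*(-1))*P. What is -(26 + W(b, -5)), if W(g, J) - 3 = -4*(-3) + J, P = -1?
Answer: -36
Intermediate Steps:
Q = 1 (Q = (-2/(-2)*(-1))*(-1) = (-2*(-½)*(-1))*(-1) = (1*(-1))*(-1) = -1*(-1) = 1)
b = -8 (b = -(3 + 1)*(7 - 1)/3 = -4*6/3 = -⅓*24 = -8)
W(g, J) = 15 + J (W(g, J) = 3 + (-4*(-3) + J) = 3 + (12 + J) = 15 + J)
-(26 + W(b, -5)) = -(26 + (15 - 5)) = -(26 + 10) = -1*36 = -36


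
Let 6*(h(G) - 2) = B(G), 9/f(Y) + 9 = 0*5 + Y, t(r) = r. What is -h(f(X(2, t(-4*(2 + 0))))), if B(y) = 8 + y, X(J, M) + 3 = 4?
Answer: -151/48 ≈ -3.1458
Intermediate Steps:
X(J, M) = 1 (X(J, M) = -3 + 4 = 1)
f(Y) = 9/(-9 + Y) (f(Y) = 9/(-9 + (0*5 + Y)) = 9/(-9 + (0 + Y)) = 9/(-9 + Y))
h(G) = 10/3 + G/6 (h(G) = 2 + (8 + G)/6 = 2 + (4/3 + G/6) = 10/3 + G/6)
-h(f(X(2, t(-4*(2 + 0))))) = -(10/3 + (9/(-9 + 1))/6) = -(10/3 + (9/(-8))/6) = -(10/3 + (9*(-⅛))/6) = -(10/3 + (⅙)*(-9/8)) = -(10/3 - 3/16) = -1*151/48 = -151/48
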